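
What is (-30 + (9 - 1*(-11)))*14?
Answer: -140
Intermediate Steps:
(-30 + (9 - 1*(-11)))*14 = (-30 + (9 + 11))*14 = (-30 + 20)*14 = -10*14 = -140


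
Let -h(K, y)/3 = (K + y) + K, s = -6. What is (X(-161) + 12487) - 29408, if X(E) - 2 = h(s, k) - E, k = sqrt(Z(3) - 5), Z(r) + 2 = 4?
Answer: -16722 - 3*I*sqrt(3) ≈ -16722.0 - 5.1962*I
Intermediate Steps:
Z(r) = 2 (Z(r) = -2 + 4 = 2)
k = I*sqrt(3) (k = sqrt(2 - 5) = sqrt(-3) = I*sqrt(3) ≈ 1.732*I)
h(K, y) = -6*K - 3*y (h(K, y) = -3*((K + y) + K) = -3*(y + 2*K) = -6*K - 3*y)
X(E) = 38 - E - 3*I*sqrt(3) (X(E) = 2 + ((-6*(-6) - 3*I*sqrt(3)) - E) = 2 + ((36 - 3*I*sqrt(3)) - E) = 2 + (36 - E - 3*I*sqrt(3)) = 38 - E - 3*I*sqrt(3))
(X(-161) + 12487) - 29408 = ((38 - 1*(-161) - 3*I*sqrt(3)) + 12487) - 29408 = ((38 + 161 - 3*I*sqrt(3)) + 12487) - 29408 = ((199 - 3*I*sqrt(3)) + 12487) - 29408 = (12686 - 3*I*sqrt(3)) - 29408 = -16722 - 3*I*sqrt(3)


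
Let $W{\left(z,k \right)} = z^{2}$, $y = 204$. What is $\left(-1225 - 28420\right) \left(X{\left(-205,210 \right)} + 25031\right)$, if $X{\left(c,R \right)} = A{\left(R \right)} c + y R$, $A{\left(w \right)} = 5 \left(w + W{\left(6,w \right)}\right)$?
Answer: $5462950955$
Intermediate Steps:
$A{\left(w \right)} = 180 + 5 w$ ($A{\left(w \right)} = 5 \left(w + 6^{2}\right) = 5 \left(w + 36\right) = 5 \left(36 + w\right) = 180 + 5 w$)
$X{\left(c,R \right)} = 204 R + c \left(180 + 5 R\right)$ ($X{\left(c,R \right)} = \left(180 + 5 R\right) c + 204 R = c \left(180 + 5 R\right) + 204 R = 204 R + c \left(180 + 5 R\right)$)
$\left(-1225 - 28420\right) \left(X{\left(-205,210 \right)} + 25031\right) = \left(-1225 - 28420\right) \left(\left(204 \cdot 210 + 5 \left(-205\right) \left(36 + 210\right)\right) + 25031\right) = - 29645 \left(\left(42840 + 5 \left(-205\right) 246\right) + 25031\right) = - 29645 \left(\left(42840 - 252150\right) + 25031\right) = - 29645 \left(-209310 + 25031\right) = \left(-29645\right) \left(-184279\right) = 5462950955$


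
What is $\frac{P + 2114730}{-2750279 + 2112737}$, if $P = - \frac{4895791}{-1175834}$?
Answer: $- \frac{2486576330611}{749643560028} \approx -3.317$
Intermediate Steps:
$P = \frac{4895791}{1175834}$ ($P = \left(-4895791\right) \left(- \frac{1}{1175834}\right) = \frac{4895791}{1175834} \approx 4.1637$)
$\frac{P + 2114730}{-2750279 + 2112737} = \frac{\frac{4895791}{1175834} + 2114730}{-2750279 + 2112737} = \frac{2486576330611}{1175834 \left(-637542\right)} = \frac{2486576330611}{1175834} \left(- \frac{1}{637542}\right) = - \frac{2486576330611}{749643560028}$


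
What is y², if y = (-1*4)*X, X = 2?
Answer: 64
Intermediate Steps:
y = -8 (y = -1*4*2 = -4*2 = -8)
y² = (-8)² = 64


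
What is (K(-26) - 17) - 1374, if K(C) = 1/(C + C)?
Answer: -72333/52 ≈ -1391.0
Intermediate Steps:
K(C) = 1/(2*C)
(K(-26) - 17) - 1374 = ((½)/(-26) - 17) - 1374 = ((½)*(-1/26) - 17) - 1374 = (-1/52 - 17) - 1374 = -885/52 - 1374 = -72333/52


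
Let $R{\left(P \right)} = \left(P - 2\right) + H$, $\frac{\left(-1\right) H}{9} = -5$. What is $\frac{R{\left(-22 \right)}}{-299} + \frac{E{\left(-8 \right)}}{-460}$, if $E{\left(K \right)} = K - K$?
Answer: $- \frac{21}{299} \approx -0.070234$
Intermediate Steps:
$H = 45$ ($H = \left(-9\right) \left(-5\right) = 45$)
$E{\left(K \right)} = 0$
$R{\left(P \right)} = 43 + P$ ($R{\left(P \right)} = \left(P - 2\right) + 45 = \left(-2 + P\right) + 45 = 43 + P$)
$\frac{R{\left(-22 \right)}}{-299} + \frac{E{\left(-8 \right)}}{-460} = \frac{43 - 22}{-299} + \frac{0}{-460} = 21 \left(- \frac{1}{299}\right) + 0 \left(- \frac{1}{460}\right) = - \frac{21}{299} + 0 = - \frac{21}{299}$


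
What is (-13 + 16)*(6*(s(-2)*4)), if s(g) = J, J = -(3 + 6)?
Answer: -648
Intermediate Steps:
J = -9 (J = -1*9 = -9)
s(g) = -9
(-13 + 16)*(6*(s(-2)*4)) = (-13 + 16)*(6*(-9*4)) = 3*(6*(-36)) = 3*(-216) = -648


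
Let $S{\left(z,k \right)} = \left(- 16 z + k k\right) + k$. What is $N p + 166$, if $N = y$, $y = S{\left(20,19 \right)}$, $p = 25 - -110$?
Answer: $8266$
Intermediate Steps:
$S{\left(z,k \right)} = k + k^{2} - 16 z$ ($S{\left(z,k \right)} = \left(- 16 z + k^{2}\right) + k = \left(k^{2} - 16 z\right) + k = k + k^{2} - 16 z$)
$p = 135$ ($p = 25 + 110 = 135$)
$y = 60$ ($y = 19 + 19^{2} - 320 = 19 + 361 - 320 = 60$)
$N = 60$
$N p + 166 = 60 \cdot 135 + 166 = 8100 + 166 = 8266$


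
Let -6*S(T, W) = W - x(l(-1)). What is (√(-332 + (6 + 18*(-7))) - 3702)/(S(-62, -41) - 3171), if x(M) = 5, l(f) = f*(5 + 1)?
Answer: 5553/4745 - 3*I*√113/4745 ≈ 1.1703 - 0.0067208*I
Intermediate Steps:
l(f) = 6*f (l(f) = f*6 = 6*f)
S(T, W) = ⅚ - W/6 (S(T, W) = -(W - 1*5)/6 = -(W - 5)/6 = -(-5 + W)/6 = ⅚ - W/6)
(√(-332 + (6 + 18*(-7))) - 3702)/(S(-62, -41) - 3171) = (√(-332 + (6 + 18*(-7))) - 3702)/((⅚ - ⅙*(-41)) - 3171) = (√(-332 + (6 - 126)) - 3702)/((⅚ + 41/6) - 3171) = (√(-332 - 120) - 3702)/(23/3 - 3171) = (√(-452) - 3702)/(-9490/3) = (2*I*√113 - 3702)*(-3/9490) = (-3702 + 2*I*√113)*(-3/9490) = 5553/4745 - 3*I*√113/4745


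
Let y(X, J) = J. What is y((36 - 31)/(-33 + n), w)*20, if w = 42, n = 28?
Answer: 840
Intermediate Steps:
y((36 - 31)/(-33 + n), w)*20 = 42*20 = 840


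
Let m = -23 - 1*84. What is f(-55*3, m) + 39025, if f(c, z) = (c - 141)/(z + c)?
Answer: 312209/8 ≈ 39026.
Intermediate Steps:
m = -107 (m = -23 - 84 = -107)
f(c, z) = (-141 + c)/(c + z)
f(-55*3, m) + 39025 = (-141 - 55*3)/(-55*3 - 107) + 39025 = (-141 - 165)/(-165 - 107) + 39025 = -306/(-272) + 39025 = -1/272*(-306) + 39025 = 9/8 + 39025 = 312209/8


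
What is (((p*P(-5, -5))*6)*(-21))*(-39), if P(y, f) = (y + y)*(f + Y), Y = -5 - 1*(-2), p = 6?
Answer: 2358720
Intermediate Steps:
Y = -3 (Y = -5 + 2 = -3)
P(y, f) = 2*y*(-3 + f) (P(y, f) = (y + y)*(f - 3) = (2*y)*(-3 + f) = 2*y*(-3 + f))
(((p*P(-5, -5))*6)*(-21))*(-39) = (((6*(2*(-5)*(-3 - 5)))*6)*(-21))*(-39) = (((6*(2*(-5)*(-8)))*6)*(-21))*(-39) = (((6*80)*6)*(-21))*(-39) = ((480*6)*(-21))*(-39) = (2880*(-21))*(-39) = -60480*(-39) = 2358720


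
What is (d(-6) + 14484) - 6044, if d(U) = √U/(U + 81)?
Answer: 8440 + I*√6/75 ≈ 8440.0 + 0.03266*I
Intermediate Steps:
d(U) = √U/(81 + U)
(d(-6) + 14484) - 6044 = (√(-6)/(81 - 6) + 14484) - 6044 = ((I*√6)/75 + 14484) - 6044 = ((I*√6)*(1/75) + 14484) - 6044 = (I*√6/75 + 14484) - 6044 = (14484 + I*√6/75) - 6044 = 8440 + I*√6/75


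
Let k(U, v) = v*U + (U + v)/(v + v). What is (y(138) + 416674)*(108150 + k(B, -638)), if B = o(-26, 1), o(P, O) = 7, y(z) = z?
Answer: 1253291304295/29 ≈ 4.3217e+10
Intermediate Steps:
B = 7
k(U, v) = U*v + (U + v)/(2*v) (k(U, v) = U*v + (U + v)/((2*v)) = U*v + (U + v)*(1/(2*v)) = U*v + (U + v)/(2*v))
(y(138) + 416674)*(108150 + k(B, -638)) = (138 + 416674)*(108150 + (½ + 7*(-638) + (½)*7/(-638))) = 416812*(108150 + (½ - 4466 + (½)*7*(-1/638))) = 416812*(108150 + (½ - 4466 - 7/1276)) = 416812*(108150 - 5697985/1276) = 416812*(132301415/1276) = 1253291304295/29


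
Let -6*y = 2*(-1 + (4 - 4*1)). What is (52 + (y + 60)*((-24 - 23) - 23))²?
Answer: 156600196/9 ≈ 1.7400e+7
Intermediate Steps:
y = ⅓ (y = -(-1 + (4 - 4*1))/3 = -(-1 + (4 - 4))/3 = -(-1 + 0)/3 = -(-1)/3 = -⅙*(-2) = ⅓ ≈ 0.33333)
(52 + (y + 60)*((-24 - 23) - 23))² = (52 + (⅓ + 60)*((-24 - 23) - 23))² = (52 + 181*(-47 - 23)/3)² = (52 + (181/3)*(-70))² = (52 - 12670/3)² = (-12514/3)² = 156600196/9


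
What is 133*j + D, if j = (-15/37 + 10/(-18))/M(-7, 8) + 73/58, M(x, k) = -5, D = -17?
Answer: 3398455/19314 ≈ 175.96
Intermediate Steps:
j = 28021/19314 (j = (-15/37 + 10/(-18))/(-5) + 73/58 = (-15*1/37 + 10*(-1/18))*(-⅕) + 73*(1/58) = (-15/37 - 5/9)*(-⅕) + 73/58 = -320/333*(-⅕) + 73/58 = 64/333 + 73/58 = 28021/19314 ≈ 1.4508)
133*j + D = 133*(28021/19314) - 17 = 3726793/19314 - 17 = 3398455/19314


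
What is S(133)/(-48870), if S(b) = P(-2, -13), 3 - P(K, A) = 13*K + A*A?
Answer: 14/4887 ≈ 0.0028647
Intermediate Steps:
P(K, A) = 3 - A**2 - 13*K (P(K, A) = 3 - (13*K + A*A) = 3 - (13*K + A**2) = 3 - (A**2 + 13*K) = 3 + (-A**2 - 13*K) = 3 - A**2 - 13*K)
S(b) = -140 (S(b) = 3 - 1*(-13)**2 - 13*(-2) = 3 - 1*169 + 26 = 3 - 169 + 26 = -140)
S(133)/(-48870) = -140/(-48870) = -140*(-1/48870) = 14/4887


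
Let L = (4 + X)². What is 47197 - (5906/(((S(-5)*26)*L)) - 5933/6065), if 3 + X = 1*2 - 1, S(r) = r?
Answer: 2977776073/63076 ≈ 47209.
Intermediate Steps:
X = -2 (X = -3 + (1*2 - 1) = -3 + (2 - 1) = -3 + 1 = -2)
L = 4 (L = (4 - 2)² = 2² = 4)
47197 - (5906/(((S(-5)*26)*L)) - 5933/6065) = 47197 - (5906/((-5*26*4)) - 5933/6065) = 47197 - (5906/((-130*4)) - 5933*1/6065) = 47197 - (5906/(-520) - 5933/6065) = 47197 - (5906*(-1/520) - 5933/6065) = 47197 - (-2953/260 - 5933/6065) = 47197 - 1*(-778101/63076) = 47197 + 778101/63076 = 2977776073/63076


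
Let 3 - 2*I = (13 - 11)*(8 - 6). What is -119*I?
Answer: 119/2 ≈ 59.500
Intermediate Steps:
I = -1/2 (I = 3/2 - (13 - 11)*(8 - 6)/2 = 3/2 - 2 = -1/2 ≈ -0.50000)
-119*I = -119*(-1/2) = 119/2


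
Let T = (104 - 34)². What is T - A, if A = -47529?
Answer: 52429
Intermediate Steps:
T = 4900 (T = 70² = 4900)
T - A = 4900 - 1*(-47529) = 4900 + 47529 = 52429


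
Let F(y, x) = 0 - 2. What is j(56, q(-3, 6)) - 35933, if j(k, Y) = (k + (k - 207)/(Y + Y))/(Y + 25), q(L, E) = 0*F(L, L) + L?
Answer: -4742669/132 ≈ -35929.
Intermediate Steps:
F(y, x) = -2
q(L, E) = L (q(L, E) = 0*(-2) + L = 0 + L = L)
j(k, Y) = (k + (-207 + k)/(2*Y))/(25 + Y) (j(k, Y) = (k + (-207 + k)/((2*Y)))/(25 + Y) = (k + (-207 + k)*(1/(2*Y)))/(25 + Y) = (k + (-207 + k)/(2*Y))/(25 + Y))
j(56, q(-3, 6)) - 35933 = (1/2)*(-207 + 56 + 2*(-3)*56)/(-3*(25 - 3)) - 35933 = (1/2)*(-1/3)*(-207 + 56 - 336)/22 - 35933 = (1/2)*(-1/3)*(1/22)*(-487) - 35933 = 487/132 - 35933 = -4742669/132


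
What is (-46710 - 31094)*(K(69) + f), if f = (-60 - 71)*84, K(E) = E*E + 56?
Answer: 481373348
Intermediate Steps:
K(E) = 56 + E**2 (K(E) = E**2 + 56 = 56 + E**2)
f = -11004 (f = -131*84 = -11004)
(-46710 - 31094)*(K(69) + f) = (-46710 - 31094)*((56 + 69**2) - 11004) = -77804*((56 + 4761) - 11004) = -77804*(4817 - 11004) = -77804*(-6187) = 481373348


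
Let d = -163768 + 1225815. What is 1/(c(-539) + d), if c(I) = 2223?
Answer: 1/1064270 ≈ 9.3961e-7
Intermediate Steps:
d = 1062047
1/(c(-539) + d) = 1/(2223 + 1062047) = 1/1064270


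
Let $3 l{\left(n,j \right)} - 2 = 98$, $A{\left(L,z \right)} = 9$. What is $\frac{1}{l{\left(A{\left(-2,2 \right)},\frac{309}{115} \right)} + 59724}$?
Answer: $\frac{3}{179272} \approx 1.6734 \cdot 10^{-5}$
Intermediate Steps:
$l{\left(n,j \right)} = \frac{100}{3}$ ($l{\left(n,j \right)} = \frac{2}{3} + \frac{1}{3} \cdot 98 = \frac{2}{3} + \frac{98}{3} = \frac{100}{3}$)
$\frac{1}{l{\left(A{\left(-2,2 \right)},\frac{309}{115} \right)} + 59724} = \frac{1}{\frac{100}{3} + 59724} = \frac{1}{\frac{179272}{3}} = \frac{3}{179272}$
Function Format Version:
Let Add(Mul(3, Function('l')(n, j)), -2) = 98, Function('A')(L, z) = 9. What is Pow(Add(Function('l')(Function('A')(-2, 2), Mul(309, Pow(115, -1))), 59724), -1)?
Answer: Rational(3, 179272) ≈ 1.6734e-5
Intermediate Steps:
Function('l')(n, j) = Rational(100, 3) (Function('l')(n, j) = Add(Rational(2, 3), Mul(Rational(1, 3), 98)) = Add(Rational(2, 3), Rational(98, 3)) = Rational(100, 3))
Pow(Add(Function('l')(Function('A')(-2, 2), Mul(309, Pow(115, -1))), 59724), -1) = Pow(Add(Rational(100, 3), 59724), -1) = Pow(Rational(179272, 3), -1) = Rational(3, 179272)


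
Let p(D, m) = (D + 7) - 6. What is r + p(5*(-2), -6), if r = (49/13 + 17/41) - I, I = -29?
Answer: 12890/533 ≈ 24.184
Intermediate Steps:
r = 17687/533 (r = (49/13 + 17/41) - 1*(-29) = (49*(1/13) + 17*(1/41)) + 29 = (49/13 + 17/41) + 29 = 2230/533 + 29 = 17687/533 ≈ 33.184)
p(D, m) = 1 + D (p(D, m) = (7 + D) - 6 = 1 + D)
r + p(5*(-2), -6) = 17687/533 + (1 + 5*(-2)) = 17687/533 + (1 - 10) = 17687/533 - 9 = 12890/533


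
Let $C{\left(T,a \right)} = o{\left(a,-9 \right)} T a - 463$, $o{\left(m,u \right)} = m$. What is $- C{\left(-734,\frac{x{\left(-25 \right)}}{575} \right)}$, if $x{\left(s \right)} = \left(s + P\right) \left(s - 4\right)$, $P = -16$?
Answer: $\frac{1190750589}{330625} \approx 3601.5$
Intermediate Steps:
$x{\left(s \right)} = \left(-16 + s\right) \left(-4 + s\right)$ ($x{\left(s \right)} = \left(s - 16\right) \left(s - 4\right) = \left(-16 + s\right) \left(-4 + s\right)$)
$C{\left(T,a \right)} = -463 + T a^{2}$ ($C{\left(T,a \right)} = a T a - 463 = T a a - 463 = T a^{2} - 463 = -463 + T a^{2}$)
$- C{\left(-734,\frac{x{\left(-25 \right)}}{575} \right)} = - (-463 - 734 \left(\frac{64 + \left(-25\right)^{2} - -500}{575}\right)^{2}) = - (-463 - 734 \left(\left(64 + 625 + 500\right) \frac{1}{575}\right)^{2}) = - (-463 - 734 \left(1189 \cdot \frac{1}{575}\right)^{2}) = - (-463 - 734 \left(\frac{1189}{575}\right)^{2}) = - (-463 - \frac{1037671214}{330625}) = \left(-1\right) \left(- \frac{1190750589}{330625}\right) = \frac{1190750589}{330625}$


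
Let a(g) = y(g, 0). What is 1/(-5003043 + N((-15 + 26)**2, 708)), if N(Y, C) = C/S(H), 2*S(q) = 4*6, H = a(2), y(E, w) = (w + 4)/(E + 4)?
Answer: -1/5002984 ≈ -1.9988e-7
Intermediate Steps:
y(E, w) = (4 + w)/(4 + E)
a(g) = 4/(4 + g) (a(g) = (4 + 0)/(4 + g) = 4/(4 + g))
H = 2/3 (H = 4/(4 + 2) = 4/6 = 4*(1/6) = 2/3 ≈ 0.66667)
S(q) = 12 (S(q) = (4*6)/2 = (1/2)*24 = 12)
N(Y, C) = C/12
1/(-5003043 + N((-15 + 26)**2, 708)) = 1/(-5003043 + (1/12)*708) = 1/(-5003043 + 59) = 1/(-5002984) = -1/5002984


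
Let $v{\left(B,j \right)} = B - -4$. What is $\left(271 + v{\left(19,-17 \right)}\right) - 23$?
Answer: $271$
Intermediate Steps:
$v{\left(B,j \right)} = 4 + B$ ($v{\left(B,j \right)} = B + 4 = 4 + B$)
$\left(271 + v{\left(19,-17 \right)}\right) - 23 = \left(271 + \left(4 + 19\right)\right) - 23 = \left(271 + 23\right) - 23 = 294 - 23 = 271$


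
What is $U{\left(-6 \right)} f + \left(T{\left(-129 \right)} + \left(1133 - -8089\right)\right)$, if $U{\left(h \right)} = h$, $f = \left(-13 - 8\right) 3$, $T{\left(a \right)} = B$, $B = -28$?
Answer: $9572$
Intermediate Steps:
$T{\left(a \right)} = -28$
$f = -63$ ($f = \left(-21\right) 3 = -63$)
$U{\left(-6 \right)} f + \left(T{\left(-129 \right)} + \left(1133 - -8089\right)\right) = \left(-6\right) \left(-63\right) + \left(-28 + \left(1133 - -8089\right)\right) = 378 + \left(-28 + \left(1133 + 8089\right)\right) = 378 + \left(-28 + 9222\right) = 378 + 9194 = 9572$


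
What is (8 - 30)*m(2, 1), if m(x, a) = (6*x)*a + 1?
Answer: -286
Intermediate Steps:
m(x, a) = 1 + 6*a*x (m(x, a) = 6*a*x + 1 = 1 + 6*a*x)
(8 - 30)*m(2, 1) = (8 - 30)*(1 + 6*1*2) = -22*(1 + 12) = -22*13 = -286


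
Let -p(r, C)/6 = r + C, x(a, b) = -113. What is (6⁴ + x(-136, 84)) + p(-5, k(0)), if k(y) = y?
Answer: 1213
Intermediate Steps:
p(r, C) = -6*C - 6*r (p(r, C) = -6*(r + C) = -6*(C + r) = -6*C - 6*r)
(6⁴ + x(-136, 84)) + p(-5, k(0)) = (6⁴ - 113) + (-6*0 - 6*(-5)) = (1296 - 113) + (0 + 30) = 1183 + 30 = 1213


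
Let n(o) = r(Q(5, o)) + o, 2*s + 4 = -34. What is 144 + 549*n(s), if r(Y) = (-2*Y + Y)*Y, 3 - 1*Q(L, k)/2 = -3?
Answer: -89343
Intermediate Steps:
s = -19 (s = -2 + (½)*(-34) = -2 - 17 = -19)
Q(L, k) = 12 (Q(L, k) = 6 - 2*(-3) = 6 + 6 = 12)
r(Y) = -Y² (r(Y) = (-Y)*Y = -Y²)
n(o) = -144 + o (n(o) = -1*12² + o = -1*144 + o = -144 + o)
144 + 549*n(s) = 144 + 549*(-144 - 19) = 144 + 549*(-163) = 144 - 89487 = -89343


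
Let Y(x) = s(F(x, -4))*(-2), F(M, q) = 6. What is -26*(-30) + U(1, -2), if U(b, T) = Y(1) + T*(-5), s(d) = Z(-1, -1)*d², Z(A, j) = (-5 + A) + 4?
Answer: 934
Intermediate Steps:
Z(A, j) = -1 + A
s(d) = -2*d² (s(d) = (-1 - 1)*d² = -2*d²)
Y(x) = 144 (Y(x) = -2*6²*(-2) = -2*36*(-2) = -72*(-2) = 144)
U(b, T) = 144 - 5*T (U(b, T) = 144 + T*(-5) = 144 - 5*T)
-26*(-30) + U(1, -2) = -26*(-30) + (144 - 5*(-2)) = 780 + (144 + 10) = 780 + 154 = 934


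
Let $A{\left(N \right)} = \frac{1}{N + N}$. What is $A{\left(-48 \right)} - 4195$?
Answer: $- \frac{402721}{96} \approx -4195.0$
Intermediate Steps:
$A{\left(N \right)} = \frac{1}{2 N}$
$A{\left(-48 \right)} - 4195 = \frac{1}{2 \left(-48\right)} - 4195 = \frac{1}{2} \left(- \frac{1}{48}\right) - 4195 = - \frac{1}{96} - 4195 = - \frac{402721}{96}$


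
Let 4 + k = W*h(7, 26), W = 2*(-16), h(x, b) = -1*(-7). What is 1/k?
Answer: -1/228 ≈ -0.0043860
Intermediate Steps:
h(x, b) = 7
W = -32
k = -228 (k = -4 - 32*7 = -4 - 224 = -228)
1/k = 1/(-228) = -1/228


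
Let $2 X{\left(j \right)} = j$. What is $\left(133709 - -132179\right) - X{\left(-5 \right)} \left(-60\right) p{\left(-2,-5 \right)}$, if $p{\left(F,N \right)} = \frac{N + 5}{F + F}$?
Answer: $265888$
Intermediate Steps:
$X{\left(j \right)} = \frac{j}{2}$
$p{\left(F,N \right)} = \frac{5 + N}{2 F}$
$\left(133709 - -132179\right) - X{\left(-5 \right)} \left(-60\right) p{\left(-2,-5 \right)} = \left(133709 - -132179\right) - \frac{1}{2} \left(-5\right) \left(-60\right) \frac{5 - 5}{2 \left(-2\right)} = \left(133709 + 132179\right) - \left(- \frac{5}{2}\right) \left(-60\right) \frac{1}{2} \left(- \frac{1}{2}\right) 0 = 265888 - 150 \cdot 0 = 265888 - 0 = 265888 + 0 = 265888$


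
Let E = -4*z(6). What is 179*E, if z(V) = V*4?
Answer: -17184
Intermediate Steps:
z(V) = 4*V
E = -96 (E = -16*6 = -4*24 = -96)
179*E = 179*(-96) = -17184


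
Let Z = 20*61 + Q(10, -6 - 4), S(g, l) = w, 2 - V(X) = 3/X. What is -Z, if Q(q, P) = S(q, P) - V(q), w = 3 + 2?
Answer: -12233/10 ≈ -1223.3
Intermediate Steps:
V(X) = 2 - 3/X
w = 5
S(g, l) = 5
Q(q, P) = 3 + 3/q (Q(q, P) = 5 - (2 - 3/q) = 5 + (-2 + 3/q) = 3 + 3/q)
Z = 12233/10 (Z = 20*61 + (3 + 3/10) = 1220 + (3 + 3*(1/10)) = 1220 + (3 + 3/10) = 1220 + 33/10 = 12233/10 ≈ 1223.3)
-Z = -1*12233/10 = -12233/10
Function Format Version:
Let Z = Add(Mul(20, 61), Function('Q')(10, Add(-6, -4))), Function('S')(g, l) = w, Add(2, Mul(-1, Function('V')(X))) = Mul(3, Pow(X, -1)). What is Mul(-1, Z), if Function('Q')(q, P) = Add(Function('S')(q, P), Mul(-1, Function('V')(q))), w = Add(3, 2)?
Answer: Rational(-12233, 10) ≈ -1223.3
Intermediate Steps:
Function('V')(X) = Add(2, Mul(-3, Pow(X, -1))) (Function('V')(X) = Add(2, Mul(-1, Mul(3, Pow(X, -1)))) = Add(2, Mul(-3, Pow(X, -1))))
w = 5
Function('S')(g, l) = 5
Function('Q')(q, P) = Add(3, Mul(3, Pow(q, -1))) (Function('Q')(q, P) = Add(5, Mul(-1, Add(2, Mul(-3, Pow(q, -1))))) = Add(5, Add(-2, Mul(3, Pow(q, -1)))) = Add(3, Mul(3, Pow(q, -1))))
Z = Rational(12233, 10) (Z = Add(Mul(20, 61), Add(3, Mul(3, Pow(10, -1)))) = Add(1220, Add(3, Mul(3, Rational(1, 10)))) = Add(1220, Add(3, Rational(3, 10))) = Add(1220, Rational(33, 10)) = Rational(12233, 10) ≈ 1223.3)
Mul(-1, Z) = Mul(-1, Rational(12233, 10)) = Rational(-12233, 10)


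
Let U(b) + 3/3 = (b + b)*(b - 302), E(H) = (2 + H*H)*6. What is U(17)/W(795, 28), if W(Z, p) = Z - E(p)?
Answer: 9691/3921 ≈ 2.4716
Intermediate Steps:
E(H) = 12 + 6*H**2 (E(H) = (2 + H**2)*6 = 12 + 6*H**2)
W(Z, p) = -12 + Z - 6*p**2 (W(Z, p) = Z - (12 + 6*p**2) = Z + (-12 - 6*p**2) = -12 + Z - 6*p**2)
U(b) = -1 + 2*b*(-302 + b) (U(b) = -1 + (b + b)*(b - 302) = -1 + (2*b)*(-302 + b) = -1 + 2*b*(-302 + b))
U(17)/W(795, 28) = (-1 - 604*17 + 2*17**2)/(-12 + 795 - 6*28**2) = (-1 - 10268 + 2*289)/(-12 + 795 - 6*784) = (-1 - 10268 + 578)/(-12 + 795 - 4704) = -9691/(-3921) = -9691*(-1/3921) = 9691/3921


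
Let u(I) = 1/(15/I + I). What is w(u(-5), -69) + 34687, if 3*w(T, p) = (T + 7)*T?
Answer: 6659849/192 ≈ 34687.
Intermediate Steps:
u(I) = 1/(I + 15/I)
w(T, p) = T*(7 + T)/3 (w(T, p) = ((T + 7)*T)/3 = ((7 + T)*T)/3 = (T*(7 + T))/3 = T*(7 + T)/3)
w(u(-5), -69) + 34687 = (-5/(15 + (-5)**2))*(7 - 5/(15 + (-5)**2))/3 + 34687 = (-5/(15 + 25))*(7 - 5/(15 + 25))/3 + 34687 = (-5/40)*(7 - 5/40)/3 + 34687 = (-5*1/40)*(7 - 5*1/40)/3 + 34687 = (1/3)*(-1/8)*(7 - 1/8) + 34687 = (1/3)*(-1/8)*(55/8) + 34687 = -55/192 + 34687 = 6659849/192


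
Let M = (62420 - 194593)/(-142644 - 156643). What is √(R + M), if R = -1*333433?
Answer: I*√29866457311940126/299287 ≈ 577.44*I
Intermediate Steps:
R = -333433
M = 132173/299287 (M = -132173/(-299287) = -132173*(-1/299287) = 132173/299287 ≈ 0.44163)
√(R + M) = √(-333433 + 132173/299287) = √(-99792030098/299287) = I*√29866457311940126/299287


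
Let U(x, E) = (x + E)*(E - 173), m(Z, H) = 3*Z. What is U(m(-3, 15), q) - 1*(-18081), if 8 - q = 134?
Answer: 58446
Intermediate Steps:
q = -126 (q = 8 - 1*134 = 8 - 134 = -126)
U(x, E) = (-173 + E)*(E + x) (U(x, E) = (E + x)*(-173 + E) = (-173 + E)*(E + x))
U(m(-3, 15), q) - 1*(-18081) = ((-126)² - 173*(-126) - 519*(-3) - 378*(-3)) - 1*(-18081) = (15876 + 21798 - 173*(-9) - 126*(-9)) + 18081 = (15876 + 21798 + 1557 + 1134) + 18081 = 40365 + 18081 = 58446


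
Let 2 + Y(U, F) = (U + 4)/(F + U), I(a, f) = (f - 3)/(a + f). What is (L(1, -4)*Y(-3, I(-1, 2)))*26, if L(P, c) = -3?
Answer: 351/2 ≈ 175.50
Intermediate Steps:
I(a, f) = (-3 + f)/(a + f)
Y(U, F) = -2 + (4 + U)/(F + U) (Y(U, F) = -2 + (U + 4)/(F + U) = -2 + (4 + U)/(F + U))
(L(1, -4)*Y(-3, I(-1, 2)))*26 = -3*(4 - 1*(-3) - 2*(-3 + 2)/(-1 + 2))/((-3 + 2)/(-1 + 2) - 3)*26 = -3*(4 + 3 - 2*(-1)/1)/(-1/1 - 3)*26 = -3*(4 + 3 - 2*(-1))/(1*(-1) - 3)*26 = -3*(4 + 3 - 2*(-1))/(-1 - 3)*26 = -3*(4 + 3 + 2)/(-4)*26 = -(-3)*9/4*26 = -3*(-9/4)*26 = (27/4)*26 = 351/2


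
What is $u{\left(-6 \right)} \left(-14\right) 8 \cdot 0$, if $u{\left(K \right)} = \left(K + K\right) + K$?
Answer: $0$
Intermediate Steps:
$u{\left(K \right)} = 3 K$ ($u{\left(K \right)} = 2 K + K = 3 K$)
$u{\left(-6 \right)} \left(-14\right) 8 \cdot 0 = 3 \left(-6\right) \left(-14\right) 8 \cdot 0 = \left(-18\right) \left(-14\right) 0 = 252 \cdot 0 = 0$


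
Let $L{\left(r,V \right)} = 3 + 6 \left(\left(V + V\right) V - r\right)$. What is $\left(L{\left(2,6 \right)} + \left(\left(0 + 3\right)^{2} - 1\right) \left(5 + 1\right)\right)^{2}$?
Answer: $221841$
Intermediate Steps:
$L{\left(r,V \right)} = 3 - 6 r + 12 V^{2}$ ($L{\left(r,V \right)} = 3 + 6 \left(2 V V - r\right) = 3 + 6 \left(2 V^{2} - r\right) = 3 + 6 \left(- r + 2 V^{2}\right) = 3 + \left(- 6 r + 12 V^{2}\right) = 3 - 6 r + 12 V^{2}$)
$\left(L{\left(2,6 \right)} + \left(\left(0 + 3\right)^{2} - 1\right) \left(5 + 1\right)\right)^{2} = \left(\left(3 - 12 + 12 \cdot 6^{2}\right) + \left(\left(0 + 3\right)^{2} - 1\right) \left(5 + 1\right)\right)^{2} = \left(\left(3 - 12 + 12 \cdot 36\right) + \left(3^{2} - 1\right) 6\right)^{2} = \left(\left(3 - 12 + 432\right) + \left(9 - 1\right) 6\right)^{2} = \left(423 + 8 \cdot 6\right)^{2} = \left(423 + 48\right)^{2} = 471^{2} = 221841$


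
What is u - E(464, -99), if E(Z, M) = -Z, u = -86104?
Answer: -85640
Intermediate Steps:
u - E(464, -99) = -86104 - (-1)*464 = -86104 - 1*(-464) = -86104 + 464 = -85640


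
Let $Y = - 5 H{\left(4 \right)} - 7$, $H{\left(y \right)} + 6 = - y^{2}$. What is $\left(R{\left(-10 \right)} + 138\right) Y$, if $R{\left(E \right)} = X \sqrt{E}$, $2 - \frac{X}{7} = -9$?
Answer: $14214 + 7931 i \sqrt{10} \approx 14214.0 + 25080.0 i$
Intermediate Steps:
$H{\left(y \right)} = -6 - y^{2}$
$X = 77$ ($X = 14 - -63 = 14 + 63 = 77$)
$Y = 103$ ($Y = - 5 \left(-6 - 4^{2}\right) - 7 = - 5 \left(-6 - 16\right) - 7 = \left(-5\right) \left(-22\right) - 7 = 110 - 7 = 103$)
$R{\left(E \right)} = 77 \sqrt{E}$
$\left(R{\left(-10 \right)} + 138\right) Y = \left(77 \sqrt{-10} + 138\right) 103 = \left(77 i \sqrt{10} + 138\right) 103 = \left(138 + 77 i \sqrt{10}\right) 103 = 14214 + 7931 i \sqrt{10}$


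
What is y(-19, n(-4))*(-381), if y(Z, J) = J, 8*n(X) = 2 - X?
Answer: -1143/4 ≈ -285.75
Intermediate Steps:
n(X) = ¼ - X/8 (n(X) = (2 - X)/8 = ¼ - X/8)
y(-19, n(-4))*(-381) = (¼ - ⅛*(-4))*(-381) = (¼ + ½)*(-381) = (¾)*(-381) = -1143/4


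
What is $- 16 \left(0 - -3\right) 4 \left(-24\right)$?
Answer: $4608$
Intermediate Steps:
$- 16 \left(0 - -3\right) 4 \left(-24\right) = - 16 \left(0 + 3\right) 4 \left(-24\right) = - 16 \cdot 3 \cdot 4 \left(-24\right) = \left(-16\right) 12 \left(-24\right) = \left(-192\right) \left(-24\right) = 4608$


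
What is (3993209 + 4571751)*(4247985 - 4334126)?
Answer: -737794219360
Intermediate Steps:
(3993209 + 4571751)*(4247985 - 4334126) = 8564960*(-86141) = -737794219360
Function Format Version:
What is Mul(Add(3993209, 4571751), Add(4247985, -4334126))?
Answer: -737794219360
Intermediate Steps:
Mul(Add(3993209, 4571751), Add(4247985, -4334126)) = Mul(8564960, -86141) = -737794219360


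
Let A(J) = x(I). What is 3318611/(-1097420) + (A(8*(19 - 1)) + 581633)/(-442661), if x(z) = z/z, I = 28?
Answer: -2107316448151/485785034620 ≈ -4.3380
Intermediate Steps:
x(z) = 1
A(J) = 1
3318611/(-1097420) + (A(8*(19 - 1)) + 581633)/(-442661) = 3318611/(-1097420) + (1 + 581633)/(-442661) = 3318611*(-1/1097420) + 581634*(-1/442661) = -3318611/1097420 - 581634/442661 = -2107316448151/485785034620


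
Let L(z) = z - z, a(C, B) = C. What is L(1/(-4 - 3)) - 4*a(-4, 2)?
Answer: 16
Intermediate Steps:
L(z) = 0
L(1/(-4 - 3)) - 4*a(-4, 2) = 0 - 4*(-4) = 0 + 16 = 16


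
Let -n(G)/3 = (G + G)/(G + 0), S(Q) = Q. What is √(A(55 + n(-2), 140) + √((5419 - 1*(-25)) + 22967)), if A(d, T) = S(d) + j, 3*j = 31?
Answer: √(534 + 9*√28411)/3 ≈ 15.096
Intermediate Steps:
j = 31/3 (j = (⅓)*31 = 31/3 ≈ 10.333)
n(G) = -6 (n(G) = -3*(G + G)/(G + 0) = -3*2*G/G = -3*2 = -6)
A(d, T) = 31/3 + d (A(d, T) = d + 31/3 = 31/3 + d)
√(A(55 + n(-2), 140) + √((5419 - 1*(-25)) + 22967)) = √((31/3 + (55 - 6)) + √((5419 - 1*(-25)) + 22967)) = √((31/3 + 49) + √((5419 + 25) + 22967)) = √(178/3 + √(5444 + 22967)) = √(178/3 + √28411)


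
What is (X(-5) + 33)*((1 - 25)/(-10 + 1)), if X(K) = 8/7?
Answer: 1912/21 ≈ 91.048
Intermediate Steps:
X(K) = 8/7 (X(K) = 8*(1/7) = 8/7)
(X(-5) + 33)*((1 - 25)/(-10 + 1)) = (8/7 + 33)*((1 - 25)/(-10 + 1)) = 239*(-24/(-9))/7 = 239*(-24*(-1/9))/7 = (239/7)*(8/3) = 1912/21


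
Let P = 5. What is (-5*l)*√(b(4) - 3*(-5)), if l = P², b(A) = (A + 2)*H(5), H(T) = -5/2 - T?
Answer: -125*I*√30 ≈ -684.65*I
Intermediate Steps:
H(T) = -5/2 - T (H(T) = -5*½ - T = -5/2 - T)
b(A) = -15 - 15*A/2 (b(A) = (A + 2)*(-5/2 - 1*5) = (2 + A)*(-5/2 - 5) = (2 + A)*(-15/2) = -15 - 15*A/2)
l = 25 (l = 5² = 25)
(-5*l)*√(b(4) - 3*(-5)) = (-5*25)*√((-15 - 15/2*4) - 3*(-5)) = -125*√((-15 - 30) + 15) = -125*√(-45 + 15) = -125*I*√30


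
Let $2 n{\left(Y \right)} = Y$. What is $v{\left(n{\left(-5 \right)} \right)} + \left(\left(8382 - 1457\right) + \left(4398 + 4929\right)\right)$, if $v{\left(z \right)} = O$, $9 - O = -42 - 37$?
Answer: $16340$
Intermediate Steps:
$O = 88$ ($O = 9 - \left(-42 - 37\right) = 9 - -79 = 9 + 79 = 88$)
$n{\left(Y \right)} = \frac{Y}{2}$
$v{\left(z \right)} = 88$
$v{\left(n{\left(-5 \right)} \right)} + \left(\left(8382 - 1457\right) + \left(4398 + 4929\right)\right) = 88 + \left(\left(8382 - 1457\right) + \left(4398 + 4929\right)\right) = 88 + \left(6925 + 9327\right) = 88 + 16252 = 16340$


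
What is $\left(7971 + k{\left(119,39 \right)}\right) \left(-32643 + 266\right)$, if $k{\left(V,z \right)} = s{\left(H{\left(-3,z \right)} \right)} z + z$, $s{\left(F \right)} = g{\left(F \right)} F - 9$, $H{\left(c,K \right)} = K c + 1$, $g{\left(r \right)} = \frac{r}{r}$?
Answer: $-101501895$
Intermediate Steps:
$g{\left(r \right)} = 1$
$H{\left(c,K \right)} = 1 + K c$
$s{\left(F \right)} = -9 + F$ ($s{\left(F \right)} = 1 F - 9 = F - 9 = -9 + F$)
$k{\left(V,z \right)} = z + z \left(-8 - 3 z\right)$ ($k{\left(V,z \right)} = \left(-9 + \left(1 + z \left(-3\right)\right)\right) z + z = \left(-9 - \left(-1 + 3 z\right)\right) z + z = \left(-8 - 3 z\right) z + z = z \left(-8 - 3 z\right) + z = z + z \left(-8 - 3 z\right)$)
$\left(7971 + k{\left(119,39 \right)}\right) \left(-32643 + 266\right) = \left(7971 + 39 \left(-7 - 117\right)\right) \left(-32643 + 266\right) = \left(7971 + 39 \left(-7 - 117\right)\right) \left(-32377\right) = \left(7971 + 39 \left(-124\right)\right) \left(-32377\right) = \left(7971 - 4836\right) \left(-32377\right) = 3135 \left(-32377\right) = -101501895$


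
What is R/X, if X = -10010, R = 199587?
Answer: -199587/10010 ≈ -19.939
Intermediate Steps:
R/X = 199587/(-10010) = 199587*(-1/10010) = -199587/10010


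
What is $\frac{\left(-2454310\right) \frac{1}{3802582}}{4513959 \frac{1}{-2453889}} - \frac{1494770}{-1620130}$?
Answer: $\frac{590244656825115416}{463484069719417299} \approx 1.2735$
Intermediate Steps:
$\frac{\left(-2454310\right) \frac{1}{3802582}}{4513959 \frac{1}{-2453889}} - \frac{1494770}{-1620130} = \frac{\left(-2454310\right) \frac{1}{3802582}}{4513959 \left(- \frac{1}{2453889}\right)} - - \frac{149477}{162013} = - \frac{1227155}{1901291 \left(- \frac{1504653}{817963}\right)} + \frac{149477}{162013} = \left(- \frac{1227155}{1901291}\right) \left(- \frac{817963}{1504653}\right) + \frac{149477}{162013} = \frac{1003767385265}{2860783207023} + \frac{149477}{162013} = \frac{590244656825115416}{463484069719417299}$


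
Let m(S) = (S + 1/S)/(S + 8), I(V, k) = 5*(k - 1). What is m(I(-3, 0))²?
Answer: 676/225 ≈ 3.0044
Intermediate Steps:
I(V, k) = -5 + 5*k (I(V, k) = 5*(-1 + k) = -5 + 5*k)
m(S) = (S + 1/S)/(8 + S)
m(I(-3, 0))² = ((1 + (-5 + 5*0)²)/((-5 + 5*0)*(8 + (-5 + 5*0))))² = ((1 + (-5 + 0)²)/((-5 + 0)*(8 + (-5 + 0))))² = ((1 + (-5)²)/((-5)*(8 - 5)))² = (-⅕*(1 + 25)/3)² = (-⅕*⅓*26)² = (-26/15)² = 676/225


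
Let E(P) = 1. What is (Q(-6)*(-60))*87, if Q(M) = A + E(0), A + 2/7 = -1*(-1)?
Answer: -62640/7 ≈ -8948.6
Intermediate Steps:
A = 5/7 (A = -2/7 - 1*(-1) = -2/7 + 1 = 5/7 ≈ 0.71429)
Q(M) = 12/7 (Q(M) = 5/7 + 1 = 12/7)
(Q(-6)*(-60))*87 = ((12/7)*(-60))*87 = -720/7*87 = -62640/7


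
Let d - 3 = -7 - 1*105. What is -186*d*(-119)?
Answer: -2412606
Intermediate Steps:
d = -109 (d = 3 + (-7 - 1*105) = 3 + (-7 - 105) = 3 - 112 = -109)
-186*d*(-119) = -186*(-109)*(-119) = 20274*(-119) = -2412606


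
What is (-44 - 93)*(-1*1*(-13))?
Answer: -1781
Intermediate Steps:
(-44 - 93)*(-1*1*(-13)) = -(-137)*(-13) = -137*13 = -1781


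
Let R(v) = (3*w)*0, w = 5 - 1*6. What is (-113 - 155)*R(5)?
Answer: 0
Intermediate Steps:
w = -1 (w = 5 - 6 = -1)
R(v) = 0 (R(v) = (3*(-1))*0 = -3*0 = 0)
(-113 - 155)*R(5) = (-113 - 155)*0 = -268*0 = 0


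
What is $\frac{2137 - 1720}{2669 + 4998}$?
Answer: $\frac{417}{7667} \approx 0.054389$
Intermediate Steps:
$\frac{2137 - 1720}{2669 + 4998} = \frac{417}{7667}$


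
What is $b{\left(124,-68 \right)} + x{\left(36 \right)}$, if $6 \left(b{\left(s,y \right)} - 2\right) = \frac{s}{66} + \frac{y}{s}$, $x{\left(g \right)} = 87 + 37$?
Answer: $\frac{774749}{6138} \approx 126.22$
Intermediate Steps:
$x{\left(g \right)} = 124$
$b{\left(s,y \right)} = 2 + \frac{s}{396} + \frac{y}{6 s}$ ($b{\left(s,y \right)} = 2 + \frac{\frac{s}{66} + \frac{y}{s}}{6} = 2 + \left(\frac{s}{396} + \frac{y}{6 s}\right) = 2 + \frac{s}{396} + \frac{y}{6 s}$)
$b{\left(124,-68 \right)} + x{\left(36 \right)} = \left(2 + \frac{1}{396} \cdot 124 + \frac{1}{6} \left(-68\right) \frac{1}{124}\right) + 124 = \left(2 + \frac{31}{99} + \frac{1}{6} \left(-68\right) \frac{1}{124}\right) + 124 = \left(2 + \frac{31}{99} - \frac{17}{186}\right) + 124 = \frac{13637}{6138} + 124 = \frac{774749}{6138}$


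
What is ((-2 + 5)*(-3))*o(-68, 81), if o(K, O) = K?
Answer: 612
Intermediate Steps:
((-2 + 5)*(-3))*o(-68, 81) = ((-2 + 5)*(-3))*(-68) = (3*(-3))*(-68) = -9*(-68) = 612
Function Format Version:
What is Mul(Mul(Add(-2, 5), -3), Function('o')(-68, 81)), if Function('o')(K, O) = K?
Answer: 612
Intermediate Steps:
Mul(Mul(Add(-2, 5), -3), Function('o')(-68, 81)) = Mul(Mul(Add(-2, 5), -3), -68) = Mul(Mul(3, -3), -68) = Mul(-9, -68) = 612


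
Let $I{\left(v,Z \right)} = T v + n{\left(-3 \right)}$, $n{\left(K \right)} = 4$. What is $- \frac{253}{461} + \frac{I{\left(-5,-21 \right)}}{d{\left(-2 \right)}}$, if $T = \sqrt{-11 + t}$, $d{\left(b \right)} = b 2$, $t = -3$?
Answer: $- \frac{714}{461} + \frac{5 i \sqrt{14}}{4} \approx -1.5488 + 4.6771 i$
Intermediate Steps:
$d{\left(b \right)} = 2 b$
$T = i \sqrt{14}$ ($T = \sqrt{-11 - 3} = \sqrt{-14} = i \sqrt{14} \approx 3.7417 i$)
$I{\left(v,Z \right)} = 4 + i v \sqrt{14}$ ($I{\left(v,Z \right)} = i \sqrt{14} v + 4 = i v \sqrt{14} + 4 = 4 + i v \sqrt{14}$)
$- \frac{253}{461} + \frac{I{\left(-5,-21 \right)}}{d{\left(-2 \right)}} = - \frac{253}{461} + \frac{4 + i \left(-5\right) \sqrt{14}}{2 \left(-2\right)} = \left(-253\right) \frac{1}{461} + \frac{4 - 5 i \sqrt{14}}{-4} = - \frac{253}{461} + \left(4 - 5 i \sqrt{14}\right) \left(- \frac{1}{4}\right) = - \frac{253}{461} - \left(1 - \frac{5 i \sqrt{14}}{4}\right) = - \frac{714}{461} + \frac{5 i \sqrt{14}}{4}$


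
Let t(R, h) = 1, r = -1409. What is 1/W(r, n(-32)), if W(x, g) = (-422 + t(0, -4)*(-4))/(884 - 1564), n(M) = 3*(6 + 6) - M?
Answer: 340/213 ≈ 1.5962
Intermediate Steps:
n(M) = 36 - M (n(M) = 3*12 - M = 36 - M)
W(x, g) = 213/340 (W(x, g) = (-422 + 1*(-4))/(884 - 1564) = (-422 - 4)/(-680) = -426*(-1/680) = 213/340)
1/W(r, n(-32)) = 1/(213/340) = 340/213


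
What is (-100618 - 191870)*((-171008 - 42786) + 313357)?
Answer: -29120982744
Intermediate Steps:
(-100618 - 191870)*((-171008 - 42786) + 313357) = -292488*(-213794 + 313357) = -292488*99563 = -29120982744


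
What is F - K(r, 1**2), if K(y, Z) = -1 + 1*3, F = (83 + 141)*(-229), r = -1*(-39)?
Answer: -51298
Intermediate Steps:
r = 39
F = -51296 (F = 224*(-229) = -51296)
K(y, Z) = 2 (K(y, Z) = -1 + 3 = 2)
F - K(r, 1**2) = -51296 - 1*2 = -51296 - 2 = -51298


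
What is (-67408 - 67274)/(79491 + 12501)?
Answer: -22447/15332 ≈ -1.4641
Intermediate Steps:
(-67408 - 67274)/(79491 + 12501) = -134682/91992 = -134682*1/91992 = -22447/15332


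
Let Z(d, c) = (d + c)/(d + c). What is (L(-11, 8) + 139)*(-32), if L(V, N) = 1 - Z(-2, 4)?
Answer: -4448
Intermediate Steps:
Z(d, c) = 1 (Z(d, c) = (c + d)/(c + d) = 1)
L(V, N) = 0 (L(V, N) = 1 - 1*1 = 1 - 1 = 0)
(L(-11, 8) + 139)*(-32) = (0 + 139)*(-32) = 139*(-32) = -4448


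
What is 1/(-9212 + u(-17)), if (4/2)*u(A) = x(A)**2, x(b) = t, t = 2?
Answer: -1/9210 ≈ -0.00010858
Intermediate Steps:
x(b) = 2
u(A) = 2 (u(A) = (1/2)*2**2 = (1/2)*4 = 2)
1/(-9212 + u(-17)) = 1/(-9212 + 2) = 1/(-9210) = -1/9210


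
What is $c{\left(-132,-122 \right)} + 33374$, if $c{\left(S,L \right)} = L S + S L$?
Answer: $65582$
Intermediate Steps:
$c{\left(S,L \right)} = 2 L S$ ($c{\left(S,L \right)} = L S + L S = 2 L S$)
$c{\left(-132,-122 \right)} + 33374 = 2 \left(-122\right) \left(-132\right) + 33374 = 32208 + 33374 = 65582$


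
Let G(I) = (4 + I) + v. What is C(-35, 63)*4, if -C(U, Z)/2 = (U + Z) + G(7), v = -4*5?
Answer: -152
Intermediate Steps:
v = -20
G(I) = -16 + I (G(I) = (4 + I) - 20 = -16 + I)
C(U, Z) = 18 - 2*U - 2*Z (C(U, Z) = -2*((U + Z) + (-16 + 7)) = -2*((U + Z) - 9) = -2*(-9 + U + Z) = 18 - 2*U - 2*Z)
C(-35, 63)*4 = (18 - 2*(-35) - 2*63)*4 = (18 + 70 - 126)*4 = -38*4 = -152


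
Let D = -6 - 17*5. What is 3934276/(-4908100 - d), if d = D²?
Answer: -3934276/4916381 ≈ -0.80024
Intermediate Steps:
D = -91 (D = -6 - 85 = -91)
d = 8281 (d = (-91)² = 8281)
3934276/(-4908100 - d) = 3934276/(-4908100 - 1*8281) = 3934276/(-4908100 - 8281) = 3934276/(-4916381) = 3934276*(-1/4916381) = -3934276/4916381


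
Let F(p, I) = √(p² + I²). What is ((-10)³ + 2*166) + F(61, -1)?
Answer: -668 + √3722 ≈ -606.99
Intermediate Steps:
F(p, I) = √(I² + p²)
((-10)³ + 2*166) + F(61, -1) = ((-10)³ + 2*166) + √((-1)² + 61²) = (-1000 + 332) + √(1 + 3721) = -668 + √3722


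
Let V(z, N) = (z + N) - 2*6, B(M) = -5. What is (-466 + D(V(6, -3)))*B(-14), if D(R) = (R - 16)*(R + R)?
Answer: 80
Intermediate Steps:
V(z, N) = -12 + N + z (V(z, N) = (N + z) - 12 = -12 + N + z)
D(R) = 2*R*(-16 + R) (D(R) = (-16 + R)*(2*R) = 2*R*(-16 + R))
(-466 + D(V(6, -3)))*B(-14) = (-466 + 2*(-12 - 3 + 6)*(-16 + (-12 - 3 + 6)))*(-5) = (-466 + 2*(-9)*(-16 - 9))*(-5) = (-466 + 2*(-9)*(-25))*(-5) = (-466 + 450)*(-5) = -16*(-5) = 80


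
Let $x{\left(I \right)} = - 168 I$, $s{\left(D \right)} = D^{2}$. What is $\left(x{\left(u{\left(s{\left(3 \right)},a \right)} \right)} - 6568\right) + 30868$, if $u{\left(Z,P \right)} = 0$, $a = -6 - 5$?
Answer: $24300$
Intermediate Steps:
$a = -11$ ($a = -6 - 5 = -11$)
$\left(x{\left(u{\left(s{\left(3 \right)},a \right)} \right)} - 6568\right) + 30868 = \left(\left(-168\right) 0 - 6568\right) + 30868 = \left(0 - 6568\right) + 30868 = -6568 + 30868 = 24300$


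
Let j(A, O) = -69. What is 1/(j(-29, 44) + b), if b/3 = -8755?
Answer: -1/26334 ≈ -3.7974e-5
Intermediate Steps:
b = -26265 (b = 3*(-8755) = -26265)
1/(j(-29, 44) + b) = 1/(-69 - 26265) = 1/(-26334) = -1/26334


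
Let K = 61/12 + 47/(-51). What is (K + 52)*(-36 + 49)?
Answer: 49647/68 ≈ 730.10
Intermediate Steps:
K = 283/68 (K = 61*(1/12) + 47*(-1/51) = 61/12 - 47/51 = 283/68 ≈ 4.1618)
(K + 52)*(-36 + 49) = (283/68 + 52)*(-36 + 49) = (3819/68)*13 = 49647/68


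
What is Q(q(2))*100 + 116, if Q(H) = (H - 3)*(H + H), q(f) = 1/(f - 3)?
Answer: 916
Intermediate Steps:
q(f) = 1/(-3 + f)
Q(H) = 2*H*(-3 + H) (Q(H) = (-3 + H)*(2*H) = 2*H*(-3 + H))
Q(q(2))*100 + 116 = (2*(-3 + 1/(-3 + 2))/(-3 + 2))*100 + 116 = (2*(-3 + 1/(-1))/(-1))*100 + 116 = (2*(-1)*(-3 - 1))*100 + 116 = (2*(-1)*(-4))*100 + 116 = 8*100 + 116 = 800 + 116 = 916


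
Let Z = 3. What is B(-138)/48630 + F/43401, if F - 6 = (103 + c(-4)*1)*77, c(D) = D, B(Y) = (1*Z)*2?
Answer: 20625482/117255035 ≈ 0.17590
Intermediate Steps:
B(Y) = 6 (B(Y) = (1*3)*2 = 3*2 = 6)
F = 7629 (F = 6 + (103 - 4*1)*77 = 6 + (103 - 4)*77 = 6 + 99*77 = 6 + 7623 = 7629)
B(-138)/48630 + F/43401 = 6/48630 + 7629/43401 = 6*(1/48630) + 7629*(1/43401) = 1/8105 + 2543/14467 = 20625482/117255035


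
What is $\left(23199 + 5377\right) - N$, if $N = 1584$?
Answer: $26992$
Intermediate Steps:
$\left(23199 + 5377\right) - N = \left(23199 + 5377\right) - 1584 = 28576 - 1584 = 26992$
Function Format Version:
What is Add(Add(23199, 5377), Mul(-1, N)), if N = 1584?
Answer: 26992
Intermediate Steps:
Add(Add(23199, 5377), Mul(-1, N)) = Add(Add(23199, 5377), Mul(-1, 1584)) = Add(28576, -1584) = 26992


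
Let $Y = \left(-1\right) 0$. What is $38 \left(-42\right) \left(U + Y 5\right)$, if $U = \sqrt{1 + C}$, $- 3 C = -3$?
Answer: $- 1596 \sqrt{2} \approx -2257.1$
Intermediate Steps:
$C = 1$ ($C = \left(- \frac{1}{3}\right) \left(-3\right) = 1$)
$Y = 0$
$U = \sqrt{2}$ ($U = \sqrt{1 + 1} = \sqrt{2} \approx 1.4142$)
$38 \left(-42\right) \left(U + Y 5\right) = 38 \left(-42\right) \left(\sqrt{2} + 0 \cdot 5\right) = - 1596 \left(\sqrt{2} + 0\right) = - 1596 \sqrt{2}$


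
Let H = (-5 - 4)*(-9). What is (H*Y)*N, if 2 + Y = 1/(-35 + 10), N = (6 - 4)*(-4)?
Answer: 33048/25 ≈ 1321.9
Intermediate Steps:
N = -8 (N = 2*(-4) = -8)
Y = -51/25 (Y = -2 + 1/(-35 + 10) = -2 + 1/(-25) = -2 - 1/25 = -51/25 ≈ -2.0400)
H = 81 (H = -9*(-9) = 81)
(H*Y)*N = (81*(-51/25))*(-8) = -4131/25*(-8) = 33048/25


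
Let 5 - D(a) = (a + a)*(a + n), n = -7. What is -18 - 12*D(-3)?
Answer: 642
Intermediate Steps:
D(a) = 5 - 2*a*(-7 + a) (D(a) = 5 - (a + a)*(a - 7) = 5 - 2*a*(-7 + a))
-18 - 12*D(-3) = -18 - 12*(5 - 2*(-3)**2 + 14*(-3)) = -18 - 12*(5 - 2*9 - 42) = -18 - 12*(5 - 18 - 42) = -18 - 12*(-55) = -18 + 660 = 642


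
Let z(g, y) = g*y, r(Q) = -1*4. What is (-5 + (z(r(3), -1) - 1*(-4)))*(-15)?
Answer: -45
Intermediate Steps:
r(Q) = -4
(-5 + (z(r(3), -1) - 1*(-4)))*(-15) = (-5 + (-4*(-1) - 1*(-4)))*(-15) = (-5 + (4 + 4))*(-15) = (-5 + 8)*(-15) = 3*(-15) = -45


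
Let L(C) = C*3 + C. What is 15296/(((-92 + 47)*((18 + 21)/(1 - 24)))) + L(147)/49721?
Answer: 2499039644/12465765 ≈ 200.47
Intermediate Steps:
L(C) = 4*C (L(C) = 3*C + C = 4*C)
15296/(((-92 + 47)*((18 + 21)/(1 - 24)))) + L(147)/49721 = 15296/(((-92 + 47)*((18 + 21)/(1 - 24)))) + (4*147)/49721 = 15296/((-1755/(-23))) + 588*(1/49721) = 15296/((-1755*(-1)/23)) + 84/7103 = 15296/((-45*(-39/23))) + 84/7103 = 15296/(1755/23) + 84/7103 = 15296*(23/1755) + 84/7103 = 351808/1755 + 84/7103 = 2499039644/12465765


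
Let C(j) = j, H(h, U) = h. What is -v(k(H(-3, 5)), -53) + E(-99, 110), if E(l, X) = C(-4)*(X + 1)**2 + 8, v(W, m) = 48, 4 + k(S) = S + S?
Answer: -49324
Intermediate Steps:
k(S) = -4 + 2*S (k(S) = -4 + (S + S) = -4 + 2*S)
E(l, X) = 8 - 4*(1 + X)**2 (E(l, X) = -4*(X + 1)**2 + 8 = -4*(1 + X)**2 + 8 = 8 - 4*(1 + X)**2)
-v(k(H(-3, 5)), -53) + E(-99, 110) = -1*48 + (8 - 4*(1 + 110)**2) = -48 + (8 - 4*111**2) = -48 + (8 - 4*12321) = -48 + (8 - 49284) = -48 - 49276 = -49324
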